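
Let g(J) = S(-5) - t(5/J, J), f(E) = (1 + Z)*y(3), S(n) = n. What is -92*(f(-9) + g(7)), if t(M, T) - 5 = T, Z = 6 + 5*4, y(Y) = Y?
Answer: -5888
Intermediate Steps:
Z = 26 (Z = 6 + 20 = 26)
t(M, T) = 5 + T
f(E) = 81 (f(E) = (1 + 26)*3 = 27*3 = 81)
g(J) = -10 - J (g(J) = -5 - (5 + J) = -5 + (-5 - J) = -10 - J)
-92*(f(-9) + g(7)) = -92*(81 + (-10 - 1*7)) = -92*(81 + (-10 - 7)) = -92*(81 - 17) = -92*64 = -5888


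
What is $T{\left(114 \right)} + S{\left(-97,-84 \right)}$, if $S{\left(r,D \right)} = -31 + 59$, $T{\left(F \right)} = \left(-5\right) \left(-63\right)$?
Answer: $343$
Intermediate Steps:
$T{\left(F \right)} = 315$
$S{\left(r,D \right)} = 28$
$T{\left(114 \right)} + S{\left(-97,-84 \right)} = 315 + 28 = 343$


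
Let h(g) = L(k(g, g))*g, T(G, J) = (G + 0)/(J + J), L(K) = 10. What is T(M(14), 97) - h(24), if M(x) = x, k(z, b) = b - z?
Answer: -23273/97 ≈ -239.93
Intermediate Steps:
T(G, J) = G/(2*J) (T(G, J) = G/((2*J)) = G*(1/(2*J)) = G/(2*J))
h(g) = 10*g
T(M(14), 97) - h(24) = (1/2)*14/97 - 10*24 = (1/2)*14*(1/97) - 1*240 = 7/97 - 240 = -23273/97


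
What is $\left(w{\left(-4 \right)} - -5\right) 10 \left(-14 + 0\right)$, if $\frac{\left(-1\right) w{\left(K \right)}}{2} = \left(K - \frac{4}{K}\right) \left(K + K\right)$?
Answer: $6020$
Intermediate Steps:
$w{\left(K \right)} = - 4 K \left(K - \frac{4}{K}\right)$ ($w{\left(K \right)} = - 2 \left(K - \frac{4}{K}\right) \left(K + K\right) = - 2 \left(K - \frac{4}{K}\right) 2 K = - 2 \cdot 2 K \left(K - \frac{4}{K}\right) = - 4 K \left(K - \frac{4}{K}\right)$)
$\left(w{\left(-4 \right)} - -5\right) 10 \left(-14 + 0\right) = \left(\left(16 - 4 \left(-4\right)^{2}\right) - -5\right) 10 \left(-14 + 0\right) = \left(\left(16 - 64\right) + 5\right) 10 \left(-14\right) = \left(-48 + 5\right) 10 \left(-14\right) = \left(-43\right) 10 \left(-14\right) = \left(-430\right) \left(-14\right) = 6020$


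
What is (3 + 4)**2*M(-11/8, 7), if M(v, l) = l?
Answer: 343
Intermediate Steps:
(3 + 4)**2*M(-11/8, 7) = (3 + 4)**2*7 = 7**2*7 = 49*7 = 343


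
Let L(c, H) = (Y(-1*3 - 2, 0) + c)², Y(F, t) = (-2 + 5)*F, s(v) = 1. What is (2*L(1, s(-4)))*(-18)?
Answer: -7056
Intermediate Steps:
Y(F, t) = 3*F
L(c, H) = (-15 + c)² (L(c, H) = (3*(-1*3 - 2) + c)² = (3*(-3 - 2) + c)² = (3*(-5) + c)² = (-15 + c)²)
(2*L(1, s(-4)))*(-18) = (2*(-15 + 1)²)*(-18) = (2*(-14)²)*(-18) = (2*196)*(-18) = 392*(-18) = -7056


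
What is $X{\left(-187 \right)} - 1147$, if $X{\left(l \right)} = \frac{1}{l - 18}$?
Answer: $- \frac{235136}{205} \approx -1147.0$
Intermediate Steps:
$X{\left(l \right)} = \frac{1}{-18 + l}$
$X{\left(-187 \right)} - 1147 = \frac{1}{-18 - 187} - 1147 = \frac{1}{-205} - 1147 = - \frac{1}{205} - 1147 = - \frac{235136}{205}$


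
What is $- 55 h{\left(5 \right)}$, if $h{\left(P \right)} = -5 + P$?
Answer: $0$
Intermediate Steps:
$- 55 h{\left(5 \right)} = - 55 \left(-5 + 5\right) = \left(-55\right) 0 = 0$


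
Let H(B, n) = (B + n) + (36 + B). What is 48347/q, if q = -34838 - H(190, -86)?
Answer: -48347/35168 ≈ -1.3747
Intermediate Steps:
H(B, n) = 36 + n + 2*B
q = -35168 (q = -34838 - (36 - 86 + 2*190) = -34838 - (36 - 86 + 380) = -34838 - 1*330 = -34838 - 330 = -35168)
48347/q = 48347/(-35168) = 48347*(-1/35168) = -48347/35168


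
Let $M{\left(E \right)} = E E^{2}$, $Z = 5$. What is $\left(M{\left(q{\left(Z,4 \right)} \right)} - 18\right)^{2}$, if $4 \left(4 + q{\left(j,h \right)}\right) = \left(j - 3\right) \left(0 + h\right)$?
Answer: $676$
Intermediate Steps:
$q{\left(j,h \right)} = -4 + \frac{h \left(-3 + j\right)}{4}$ ($q{\left(j,h \right)} = -4 + \frac{\left(j - 3\right) \left(0 + h\right)}{4} = -4 + \frac{\left(-3 + j\right) h}{4} = -4 + \frac{h \left(-3 + j\right)}{4}$)
$M{\left(E \right)} = E^{3}$
$\left(M{\left(q{\left(Z,4 \right)} \right)} - 18\right)^{2} = \left(\left(-4 - 3 + \frac{1}{4} \cdot 4 \cdot 5\right)^{3} - 18\right)^{2} = \left(\left(-4 - 3 + 5\right)^{3} - 18\right)^{2} = \left(\left(-2\right)^{3} - 18\right)^{2} = \left(-8 - 18\right)^{2} = \left(-26\right)^{2} = 676$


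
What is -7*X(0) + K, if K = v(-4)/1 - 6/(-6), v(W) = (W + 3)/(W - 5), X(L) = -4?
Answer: 262/9 ≈ 29.111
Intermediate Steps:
v(W) = (3 + W)/(-5 + W)
K = 10/9 (K = ((3 - 4)/(-5 - 4))/1 - 6/(-6) = (-1/(-9))*1 - 6*(-⅙) = -⅑*(-1)*1 + 1 = (⅑)*1 + 1 = ⅑ + 1 = 10/9 ≈ 1.1111)
-7*X(0) + K = -7*(-4) + 10/9 = 28 + 10/9 = 262/9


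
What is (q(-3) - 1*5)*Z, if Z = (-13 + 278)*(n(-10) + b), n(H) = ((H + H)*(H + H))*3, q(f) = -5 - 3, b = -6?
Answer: -4113330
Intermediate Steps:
q(f) = -8
n(H) = 12*H² (n(H) = ((2*H)*(2*H))*3 = (4*H²)*3 = 12*H²)
Z = 316410 (Z = (-13 + 278)*(12*(-10)² - 6) = 265*(12*100 - 6) = 265*(1200 - 6) = 265*1194 = 316410)
(q(-3) - 1*5)*Z = (-8 - 1*5)*316410 = (-8 - 5)*316410 = -13*316410 = -4113330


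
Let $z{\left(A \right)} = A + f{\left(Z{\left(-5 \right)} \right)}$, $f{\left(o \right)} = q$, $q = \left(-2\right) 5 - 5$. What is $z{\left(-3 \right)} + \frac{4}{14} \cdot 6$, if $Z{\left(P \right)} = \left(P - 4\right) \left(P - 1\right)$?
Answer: $- \frac{114}{7} \approx -16.286$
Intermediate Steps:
$Z{\left(P \right)} = \left(-1 + P\right) \left(-4 + P\right)$ ($Z{\left(P \right)} = \left(-4 + P\right) \left(-1 + P\right) = \left(-1 + P\right) \left(-4 + P\right)$)
$q = -15$ ($q = -10 - 5 = -15$)
$f{\left(o \right)} = -15$
$z{\left(A \right)} = -15 + A$ ($z{\left(A \right)} = A - 15 = -15 + A$)
$z{\left(-3 \right)} + \frac{4}{14} \cdot 6 = \left(-15 - 3\right) + \frac{4}{14} \cdot 6 = -18 + 4 \cdot \frac{1}{14} \cdot 6 = -18 + \frac{2}{7} \cdot 6 = -18 + \frac{12}{7} = - \frac{114}{7}$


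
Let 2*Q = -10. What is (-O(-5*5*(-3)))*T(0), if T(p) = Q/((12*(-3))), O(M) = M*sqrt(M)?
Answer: -625*sqrt(3)/12 ≈ -90.211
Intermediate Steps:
Q = -5 (Q = (1/2)*(-10) = -5)
O(M) = M**(3/2)
T(p) = 5/36 (T(p) = -5/(12*(-3)) = -5/(-36) = -5*(-1/36) = 5/36)
(-O(-5*5*(-3)))*T(0) = -(-5*5*(-3))**(3/2)*(5/36) = -(-25*(-3))**(3/2)*(5/36) = -75**(3/2)*(5/36) = -375*sqrt(3)*(5/36) = -625*sqrt(3)/12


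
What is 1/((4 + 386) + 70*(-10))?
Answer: -1/310 ≈ -0.0032258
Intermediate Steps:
1/((4 + 386) + 70*(-10)) = 1/(390 - 700) = 1/(-310) = -1/310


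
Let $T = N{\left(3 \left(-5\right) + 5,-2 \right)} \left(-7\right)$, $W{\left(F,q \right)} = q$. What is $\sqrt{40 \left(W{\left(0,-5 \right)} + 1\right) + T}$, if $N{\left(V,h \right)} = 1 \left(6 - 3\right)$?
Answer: $i \sqrt{181} \approx 13.454 i$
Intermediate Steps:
$N{\left(V,h \right)} = 3$ ($N{\left(V,h \right)} = 1 \cdot 3 = 3$)
$T = -21$ ($T = 3 \left(-7\right) = -21$)
$\sqrt{40 \left(W{\left(0,-5 \right)} + 1\right) + T} = \sqrt{40 \left(-5 + 1\right) - 21} = \sqrt{40 \left(-4\right) - 21} = \sqrt{-160 - 21} = \sqrt{-181} = i \sqrt{181}$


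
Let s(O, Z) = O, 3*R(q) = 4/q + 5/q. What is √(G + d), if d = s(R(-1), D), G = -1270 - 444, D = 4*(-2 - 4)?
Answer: I*√1717 ≈ 41.437*I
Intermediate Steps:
R(q) = 3/q (R(q) = (4/q + 5/q)/3 = (9/q)/3 = 3/q)
D = -24 (D = 4*(-6) = -24)
G = -1714
d = -3 (d = 3/(-1) = 3*(-1) = -3)
√(G + d) = √(-1714 - 3) = √(-1717) = I*√1717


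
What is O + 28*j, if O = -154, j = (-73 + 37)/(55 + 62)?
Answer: -2114/13 ≈ -162.62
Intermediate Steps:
j = -4/13 (j = -36/117 = -36*1/117 = -4/13 ≈ -0.30769)
O + 28*j = -154 + 28*(-4/13) = -154 - 112/13 = -2114/13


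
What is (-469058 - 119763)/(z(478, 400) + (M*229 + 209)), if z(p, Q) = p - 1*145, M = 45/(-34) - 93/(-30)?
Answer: -50049785/80649 ≈ -620.59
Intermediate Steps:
M = 151/85 (M = 45*(-1/34) - 93*(-1/30) = -45/34 + 31/10 = 151/85 ≈ 1.7765)
z(p, Q) = -145 + p (z(p, Q) = p - 145 = -145 + p)
(-469058 - 119763)/(z(478, 400) + (M*229 + 209)) = (-469058 - 119763)/((-145 + 478) + ((151/85)*229 + 209)) = -588821/(333 + (34579/85 + 209)) = -588821/(333 + 52344/85) = -588821/80649/85 = -588821*85/80649 = -50049785/80649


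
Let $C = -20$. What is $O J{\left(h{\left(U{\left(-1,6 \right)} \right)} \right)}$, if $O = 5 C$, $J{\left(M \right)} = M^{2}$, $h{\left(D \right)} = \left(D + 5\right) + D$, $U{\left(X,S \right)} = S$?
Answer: $-28900$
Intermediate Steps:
$h{\left(D \right)} = 5 + 2 D$ ($h{\left(D \right)} = \left(5 + D\right) + D = 5 + 2 D$)
$O = -100$ ($O = 5 \left(-20\right) = -100$)
$O J{\left(h{\left(U{\left(-1,6 \right)} \right)} \right)} = - 100 \left(5 + 2 \cdot 6\right)^{2} = - 100 \left(5 + 12\right)^{2} = - 100 \cdot 17^{2} = \left(-100\right) 289 = -28900$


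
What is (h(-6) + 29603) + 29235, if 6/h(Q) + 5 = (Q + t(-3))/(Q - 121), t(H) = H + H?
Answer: 36655312/623 ≈ 58837.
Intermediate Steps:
t(H) = 2*H
h(Q) = 6/(-5 + (-6 + Q)/(-121 + Q)) (h(Q) = 6/(-5 + (Q + 2*(-3))/(Q - 121)) = 6/(-5 + (Q - 6)/(-121 + Q)) = 6/(-5 + (-6 + Q)/(-121 + Q)))
(h(-6) + 29603) + 29235 = (6*(121 - 1*(-6))/(-599 + 4*(-6)) + 29603) + 29235 = (6*(121 + 6)/(-599 - 24) + 29603) + 29235 = (6*127/(-623) + 29603) + 29235 = (6*(-1/623)*127 + 29603) + 29235 = (-762/623 + 29603) + 29235 = 18441907/623 + 29235 = 36655312/623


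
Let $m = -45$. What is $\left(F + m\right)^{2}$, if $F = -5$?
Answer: $2500$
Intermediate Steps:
$\left(F + m\right)^{2} = \left(-5 - 45\right)^{2} = \left(-50\right)^{2} = 2500$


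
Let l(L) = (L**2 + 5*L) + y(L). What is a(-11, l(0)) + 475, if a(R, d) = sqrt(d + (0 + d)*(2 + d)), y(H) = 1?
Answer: 477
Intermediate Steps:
l(L) = 1 + L**2 + 5*L (l(L) = (L**2 + 5*L) + 1 = 1 + L**2 + 5*L)
a(R, d) = sqrt(d + d*(2 + d))
a(-11, l(0)) + 475 = sqrt((1 + 0**2 + 5*0)*(3 + (1 + 0**2 + 5*0))) + 475 = sqrt((1 + 0 + 0)*(3 + (1 + 0 + 0))) + 475 = sqrt(1*(3 + 1)) + 475 = sqrt(1*4) + 475 = sqrt(4) + 475 = 2 + 475 = 477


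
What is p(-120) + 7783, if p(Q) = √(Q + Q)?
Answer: 7783 + 4*I*√15 ≈ 7783.0 + 15.492*I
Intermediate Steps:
p(Q) = √2*√Q (p(Q) = √(2*Q) = √2*√Q)
p(-120) + 7783 = √2*√(-120) + 7783 = √2*(2*I*√30) + 7783 = 4*I*√15 + 7783 = 7783 + 4*I*√15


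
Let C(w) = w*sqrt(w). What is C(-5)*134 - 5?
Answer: -5 - 670*I*sqrt(5) ≈ -5.0 - 1498.2*I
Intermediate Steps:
C(w) = w**(3/2)
C(-5)*134 - 5 = (-5)**(3/2)*134 - 5 = -5*I*sqrt(5)*134 - 5 = -670*I*sqrt(5) - 5 = -5 - 670*I*sqrt(5)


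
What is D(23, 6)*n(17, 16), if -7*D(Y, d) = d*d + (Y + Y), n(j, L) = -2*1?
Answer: 164/7 ≈ 23.429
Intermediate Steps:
n(j, L) = -2
D(Y, d) = -2*Y/7 - d²/7 (D(Y, d) = -(d*d + (Y + Y))/7 = -(d² + 2*Y)/7 = -2*Y/7 - d²/7)
D(23, 6)*n(17, 16) = (-2/7*23 - ⅐*6²)*(-2) = (-46/7 - ⅐*36)*(-2) = (-46/7 - 36/7)*(-2) = -82/7*(-2) = 164/7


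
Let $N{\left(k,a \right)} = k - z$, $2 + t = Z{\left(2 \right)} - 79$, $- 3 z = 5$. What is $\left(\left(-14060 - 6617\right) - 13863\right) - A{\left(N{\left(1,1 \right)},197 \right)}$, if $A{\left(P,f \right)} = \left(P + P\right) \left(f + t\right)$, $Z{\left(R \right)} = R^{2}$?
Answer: $-35180$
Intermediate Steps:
$z = - \frac{5}{3}$ ($z = \left(- \frac{1}{3}\right) 5 = - \frac{5}{3} \approx -1.6667$)
$t = -77$ ($t = -2 - \left(79 - 2^{2}\right) = -2 + \left(4 - 79\right) = -2 - 75 = -77$)
$N{\left(k,a \right)} = \frac{5}{3} + k$ ($N{\left(k,a \right)} = k - - \frac{5}{3} = k + \frac{5}{3} = \frac{5}{3} + k$)
$A{\left(P,f \right)} = 2 P \left(-77 + f\right)$ ($A{\left(P,f \right)} = \left(P + P\right) \left(f - 77\right) = 2 P \left(-77 + f\right)$)
$\left(\left(-14060 - 6617\right) - 13863\right) - A{\left(N{\left(1,1 \right)},197 \right)} = \left(\left(-14060 - 6617\right) - 13863\right) - 2 \left(\frac{5}{3} + 1\right) \left(-77 + 197\right) = \left(-20677 - 13863\right) - 2 \cdot \frac{8}{3} \cdot 120 = -34540 - 640 = -35180$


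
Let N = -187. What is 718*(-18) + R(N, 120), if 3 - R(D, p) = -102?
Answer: -12819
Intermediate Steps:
R(D, p) = 105 (R(D, p) = 3 - 1*(-102) = 3 + 102 = 105)
718*(-18) + R(N, 120) = 718*(-18) + 105 = -12924 + 105 = -12819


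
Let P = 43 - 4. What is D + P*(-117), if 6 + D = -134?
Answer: -4703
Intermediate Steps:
D = -140 (D = -6 - 134 = -140)
P = 39
D + P*(-117) = -140 + 39*(-117) = -140 - 4563 = -4703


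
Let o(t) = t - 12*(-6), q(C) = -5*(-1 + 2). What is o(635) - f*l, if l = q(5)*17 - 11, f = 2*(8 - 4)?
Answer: 1475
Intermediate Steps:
f = 8 (f = 2*4 = 8)
q(C) = -5 (q(C) = -5*1 = -5)
o(t) = 72 + t (o(t) = t + 72 = 72 + t)
l = -96 (l = -5*17 - 11 = -85 - 11 = -96)
o(635) - f*l = (72 + 635) - 8*(-96) = 707 - 1*(-768) = 707 + 768 = 1475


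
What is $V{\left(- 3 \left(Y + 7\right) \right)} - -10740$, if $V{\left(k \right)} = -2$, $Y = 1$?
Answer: $10738$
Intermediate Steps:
$V{\left(- 3 \left(Y + 7\right) \right)} - -10740 = -2 - -10740 = -2 + 10740 = 10738$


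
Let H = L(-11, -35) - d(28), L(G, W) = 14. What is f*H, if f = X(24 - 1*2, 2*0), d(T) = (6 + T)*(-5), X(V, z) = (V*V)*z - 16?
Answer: -2944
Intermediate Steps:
X(V, z) = -16 + z*V² (X(V, z) = V²*z - 16 = z*V² - 16 = -16 + z*V²)
d(T) = -30 - 5*T
H = 184 (H = 14 - (-30 - 5*28) = 14 - (-30 - 140) = 14 - 1*(-170) = 14 + 170 = 184)
f = -16 (f = -16 + (2*0)*(24 - 1*2)² = -16 + 0*(24 - 2)² = -16 + 0*22² = -16 + 0*484 = -16 + 0 = -16)
f*H = -16*184 = -2944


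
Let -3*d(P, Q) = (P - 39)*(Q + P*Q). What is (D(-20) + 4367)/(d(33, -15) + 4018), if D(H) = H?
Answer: 4347/2998 ≈ 1.4500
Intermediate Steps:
d(P, Q) = -(-39 + P)*(Q + P*Q)/3 (d(P, Q) = -(P - 39)*(Q + P*Q)/3 = -(-39 + P)*(Q + P*Q)/3)
(D(-20) + 4367)/(d(33, -15) + 4018) = (-20 + 4367)/((1/3)*(-15)*(39 - 1*33**2 + 38*33) + 4018) = 4347/((1/3)*(-15)*(39 - 1*1089 + 1254) + 4018) = 4347/((1/3)*(-15)*(39 - 1089 + 1254) + 4018) = 4347/((1/3)*(-15)*204 + 4018) = 4347/(-1020 + 4018) = 4347/2998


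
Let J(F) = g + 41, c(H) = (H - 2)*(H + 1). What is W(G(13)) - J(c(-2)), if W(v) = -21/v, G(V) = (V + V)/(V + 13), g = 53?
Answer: -115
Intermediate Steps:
c(H) = (1 + H)*(-2 + H) (c(H) = (-2 + H)*(1 + H) = (1 + H)*(-2 + H))
G(V) = 2*V/(13 + V) (G(V) = (2*V)/(13 + V) = 2*V/(13 + V))
J(F) = 94 (J(F) = 53 + 41 = 94)
W(G(13)) - J(c(-2)) = -21/1 - 1*94 = -21/1 - 94 = -21*1 - 94 = -21 - 94 = -115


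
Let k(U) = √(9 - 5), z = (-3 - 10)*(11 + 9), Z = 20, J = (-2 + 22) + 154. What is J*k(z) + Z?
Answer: 368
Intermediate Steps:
J = 174 (J = 20 + 154 = 174)
z = -260 (z = -13*20 = -260)
k(U) = 2 (k(U) = √4 = 2)
J*k(z) + Z = 174*2 + 20 = 348 + 20 = 368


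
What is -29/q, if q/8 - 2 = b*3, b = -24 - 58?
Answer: 29/1952 ≈ 0.014857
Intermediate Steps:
b = -82
q = -1952 (q = 16 + 8*(-82*3) = 16 + 8*(-246) = 16 - 1968 = -1952)
-29/q = -29/(-1952) = -29*(-1/1952) = 29/1952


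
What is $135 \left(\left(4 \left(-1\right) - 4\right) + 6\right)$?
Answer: $-270$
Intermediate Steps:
$135 \left(\left(4 \left(-1\right) - 4\right) + 6\right) = 135 \left(\left(-4 - 4\right) + 6\right) = 135 \left(-8 + 6\right) = 135 \left(-2\right) = -270$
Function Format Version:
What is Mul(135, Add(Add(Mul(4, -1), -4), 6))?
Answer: -270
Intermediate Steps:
Mul(135, Add(Add(Mul(4, -1), -4), 6)) = Mul(135, Add(Add(-4, -4), 6)) = Mul(135, Add(-8, 6)) = Mul(135, -2) = -270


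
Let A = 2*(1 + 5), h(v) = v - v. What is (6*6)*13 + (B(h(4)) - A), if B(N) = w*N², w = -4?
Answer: 456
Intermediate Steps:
h(v) = 0
B(N) = -4*N²
A = 12 (A = 2*6 = 12)
(6*6)*13 + (B(h(4)) - A) = (6*6)*13 + (-4*0² - 1*12) = 36*13 + (-4*0 - 12) = 468 + (0 - 12) = 468 - 12 = 456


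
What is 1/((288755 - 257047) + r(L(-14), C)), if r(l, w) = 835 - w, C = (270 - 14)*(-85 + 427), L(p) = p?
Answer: -1/55009 ≈ -1.8179e-5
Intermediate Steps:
C = 87552 (C = 256*342 = 87552)
1/((288755 - 257047) + r(L(-14), C)) = 1/((288755 - 257047) + (835 - 1*87552)) = 1/(31708 + (835 - 87552)) = 1/(31708 - 86717) = 1/(-55009) = -1/55009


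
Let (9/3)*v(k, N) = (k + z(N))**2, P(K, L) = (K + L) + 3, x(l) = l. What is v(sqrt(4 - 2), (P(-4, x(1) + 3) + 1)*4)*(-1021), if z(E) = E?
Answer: -87806 - 32672*sqrt(2)/3 ≈ -1.0321e+5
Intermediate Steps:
P(K, L) = 3 + K + L
v(k, N) = (N + k)**2/3 (v(k, N) = (k + N)**2/3 = (N + k)**2/3)
v(sqrt(4 - 2), (P(-4, x(1) + 3) + 1)*4)*(-1021) = ((((3 - 4 + (1 + 3)) + 1)*4 + sqrt(4 - 2))**2/3)*(-1021) = ((((3 - 4 + 4) + 1)*4 + sqrt(2))**2/3)*(-1021) = (((3 + 1)*4 + sqrt(2))**2/3)*(-1021) = ((4*4 + sqrt(2))**2/3)*(-1021) = ((16 + sqrt(2))**2/3)*(-1021) = -1021*(16 + sqrt(2))**2/3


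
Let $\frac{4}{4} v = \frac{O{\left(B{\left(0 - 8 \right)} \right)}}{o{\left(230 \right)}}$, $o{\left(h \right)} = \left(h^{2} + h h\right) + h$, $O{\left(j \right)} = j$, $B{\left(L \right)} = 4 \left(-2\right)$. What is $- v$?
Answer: $\frac{4}{53015} \approx 7.545 \cdot 10^{-5}$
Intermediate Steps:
$B{\left(L \right)} = -8$
$o{\left(h \right)} = h + 2 h^{2}$ ($o{\left(h \right)} = \left(h^{2} + h^{2}\right) + h = 2 h^{2} + h = h + 2 h^{2}$)
$v = - \frac{4}{53015}$ ($v = - \frac{8}{230 \left(1 + 2 \cdot 230\right)} = - \frac{8}{230 \left(1 + 460\right)} = - \frac{8}{230 \cdot 461} = - \frac{8}{106030} = \left(-8\right) \frac{1}{106030} = - \frac{4}{53015} \approx -7.545 \cdot 10^{-5}$)
$- v = \left(-1\right) \left(- \frac{4}{53015}\right) = \frac{4}{53015}$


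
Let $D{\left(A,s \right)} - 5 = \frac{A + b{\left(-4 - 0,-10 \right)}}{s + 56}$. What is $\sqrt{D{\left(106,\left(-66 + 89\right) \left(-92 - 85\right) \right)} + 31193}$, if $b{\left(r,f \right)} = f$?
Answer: $\frac{\sqrt{502918394110}}{4015} \approx 176.63$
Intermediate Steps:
$D{\left(A,s \right)} = 5 + \frac{-10 + A}{56 + s}$ ($D{\left(A,s \right)} = 5 + \frac{A - 10}{s + 56} = 5 + \frac{-10 + A}{56 + s}$)
$\sqrt{D{\left(106,\left(-66 + 89\right) \left(-92 - 85\right) \right)} + 31193} = \sqrt{\frac{270 + 106 + 5 \left(-66 + 89\right) \left(-92 - 85\right)}{56 + \left(-66 + 89\right) \left(-92 - 85\right)} + 31193} = \sqrt{\frac{270 + 106 + 5 \cdot 23 \left(-177\right)}{56 + 23 \left(-177\right)} + 31193} = \sqrt{\frac{270 + 106 + 5 \left(-4071\right)}{56 - 4071} + 31193} = \sqrt{\frac{270 + 106 - 20355}{-4015} + 31193} = \sqrt{\left(- \frac{1}{4015}\right) \left(-19979\right) + 31193} = \sqrt{\frac{19979}{4015} + 31193} = \sqrt{\frac{125259874}{4015}} = \frac{\sqrt{502918394110}}{4015}$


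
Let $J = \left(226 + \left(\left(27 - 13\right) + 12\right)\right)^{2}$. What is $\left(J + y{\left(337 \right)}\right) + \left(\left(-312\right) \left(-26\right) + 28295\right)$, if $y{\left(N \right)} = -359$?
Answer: $99552$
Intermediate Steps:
$J = 63504$ ($J = \left(226 + \left(14 + 12\right)\right)^{2} = \left(226 + 26\right)^{2} = 252^{2} = 63504$)
$\left(J + y{\left(337 \right)}\right) + \left(\left(-312\right) \left(-26\right) + 28295\right) = \left(63504 - 359\right) + \left(\left(-312\right) \left(-26\right) + 28295\right) = 63145 + \left(8112 + 28295\right) = 63145 + 36407 = 99552$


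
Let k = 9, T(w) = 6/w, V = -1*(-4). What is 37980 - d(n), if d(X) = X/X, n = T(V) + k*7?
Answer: 37979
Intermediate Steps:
V = 4
n = 129/2 (n = 6/4 + 9*7 = 6*(1/4) + 63 = 3/2 + 63 = 129/2 ≈ 64.500)
d(X) = 1
37980 - d(n) = 37980 - 1*1 = 37980 - 1 = 37979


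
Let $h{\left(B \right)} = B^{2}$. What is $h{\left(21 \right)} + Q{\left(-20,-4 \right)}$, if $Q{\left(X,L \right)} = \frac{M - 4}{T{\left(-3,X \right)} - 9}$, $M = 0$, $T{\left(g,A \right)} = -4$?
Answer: $\frac{5737}{13} \approx 441.31$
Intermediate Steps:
$Q{\left(X,L \right)} = \frac{4}{13}$ ($Q{\left(X,L \right)} = \frac{0 - 4}{-4 - 9} = - \frac{4}{-13} = \left(-4\right) \left(- \frac{1}{13}\right) = \frac{4}{13}$)
$h{\left(21 \right)} + Q{\left(-20,-4 \right)} = 21^{2} + \frac{4}{13} = 441 + \frac{4}{13} = \frac{5737}{13}$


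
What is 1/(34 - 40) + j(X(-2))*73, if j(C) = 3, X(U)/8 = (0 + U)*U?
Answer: 1313/6 ≈ 218.83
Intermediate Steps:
X(U) = 8*U**2 (X(U) = 8*((0 + U)*U) = 8*(U*U) = 8*U**2)
1/(34 - 40) + j(X(-2))*73 = 1/(34 - 40) + 3*73 = 1/(-6) + 219 = -1/6 + 219 = 1313/6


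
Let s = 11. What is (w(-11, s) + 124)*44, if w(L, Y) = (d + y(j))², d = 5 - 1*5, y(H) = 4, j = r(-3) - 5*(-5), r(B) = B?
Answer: 6160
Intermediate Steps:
j = 22 (j = -3 - 5*(-5) = -3 + 25 = 22)
d = 0 (d = 5 - 5 = 0)
w(L, Y) = 16 (w(L, Y) = (0 + 4)² = 4² = 16)
(w(-11, s) + 124)*44 = (16 + 124)*44 = 140*44 = 6160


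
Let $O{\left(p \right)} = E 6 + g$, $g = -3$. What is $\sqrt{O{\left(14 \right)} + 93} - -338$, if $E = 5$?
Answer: $338 + 2 \sqrt{30} \approx 348.95$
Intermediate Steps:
$O{\left(p \right)} = 27$ ($O{\left(p \right)} = 5 \cdot 6 - 3 = 30 - 3 = 27$)
$\sqrt{O{\left(14 \right)} + 93} - -338 = \sqrt{27 + 93} - -338 = \sqrt{120} + 338 = 2 \sqrt{30} + 338 = 338 + 2 \sqrt{30}$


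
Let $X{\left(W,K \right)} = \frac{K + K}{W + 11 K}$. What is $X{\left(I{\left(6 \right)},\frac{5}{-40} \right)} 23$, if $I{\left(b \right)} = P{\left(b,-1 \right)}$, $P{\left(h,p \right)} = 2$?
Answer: $- \frac{46}{5} \approx -9.2$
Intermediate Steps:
$I{\left(b \right)} = 2$
$X{\left(W,K \right)} = \frac{2 K}{W + 11 K}$
$X{\left(I{\left(6 \right)},\frac{5}{-40} \right)} 23 = \frac{2 \frac{5}{-40}}{2 + 11 \frac{5}{-40}} \cdot 23 = \frac{2 \cdot 5 \left(- \frac{1}{40}\right)}{2 + 11 \cdot 5 \left(- \frac{1}{40}\right)} 23 = 2 \left(- \frac{1}{8}\right) \frac{1}{2 + 11 \left(- \frac{1}{8}\right)} 23 = 2 \left(- \frac{1}{8}\right) \frac{1}{2 - \frac{11}{8}} \cdot 23 = 2 \left(- \frac{1}{8}\right) \frac{1}{\frac{5}{8}} \cdot 23 = 2 \left(- \frac{1}{8}\right) \frac{8}{5} \cdot 23 = \left(- \frac{2}{5}\right) 23 = - \frac{46}{5}$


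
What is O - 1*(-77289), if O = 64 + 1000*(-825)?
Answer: -747647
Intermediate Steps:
O = -824936 (O = 64 - 825000 = -824936)
O - 1*(-77289) = -824936 - 1*(-77289) = -824936 + 77289 = -747647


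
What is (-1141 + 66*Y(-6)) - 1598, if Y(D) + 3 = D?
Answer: -3333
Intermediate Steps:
Y(D) = -3 + D
(-1141 + 66*Y(-6)) - 1598 = (-1141 + 66*(-3 - 6)) - 1598 = (-1141 + 66*(-9)) - 1598 = (-1141 - 594) - 1598 = -1735 - 1598 = -3333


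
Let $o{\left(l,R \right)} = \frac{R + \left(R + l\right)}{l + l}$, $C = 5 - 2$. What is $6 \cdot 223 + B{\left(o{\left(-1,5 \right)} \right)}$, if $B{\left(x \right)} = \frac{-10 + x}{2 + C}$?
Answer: $\frac{13351}{10} \approx 1335.1$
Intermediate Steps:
$C = 3$
$o{\left(l,R \right)} = \frac{l + 2 R}{2 l}$
$B{\left(x \right)} = -2 + \frac{x}{5}$ ($B{\left(x \right)} = \frac{-10 + x}{2 + 3} = \frac{-10 + x}{5} = \left(-10 + x\right) \frac{1}{5} = -2 + \frac{x}{5}$)
$6 \cdot 223 + B{\left(o{\left(-1,5 \right)} \right)} = 6 \cdot 223 - \left(2 - \frac{\frac{1}{-1} \left(5 + \frac{1}{2} \left(-1\right)\right)}{5}\right) = 1338 - \left(2 - \frac{\left(-1\right) \left(5 - \frac{1}{2}\right)}{5}\right) = 1338 - \left(2 - \frac{\left(-1\right) \frac{9}{2}}{5}\right) = 1338 + \left(-2 + \frac{1}{5} \left(- \frac{9}{2}\right)\right) = 1338 - \frac{29}{10} = \frac{13351}{10}$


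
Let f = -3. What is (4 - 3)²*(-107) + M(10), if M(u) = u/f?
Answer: -331/3 ≈ -110.33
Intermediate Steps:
M(u) = -u/3 (M(u) = u/(-3) = u*(-⅓) = -u/3)
(4 - 3)²*(-107) + M(10) = (4 - 3)²*(-107) - ⅓*10 = 1²*(-107) - 10/3 = 1*(-107) - 10/3 = -107 - 10/3 = -331/3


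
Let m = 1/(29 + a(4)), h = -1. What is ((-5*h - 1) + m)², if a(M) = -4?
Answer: 10201/625 ≈ 16.322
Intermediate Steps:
m = 1/25 (m = 1/(29 - 4) = 1/25 ≈ 0.040000)
((-5*h - 1) + m)² = ((-5*(-1) - 1) + 1/25)² = ((5 - 1) + 1/25)² = (4 + 1/25)² = (101/25)² = 10201/625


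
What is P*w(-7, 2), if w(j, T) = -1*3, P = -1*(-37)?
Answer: -111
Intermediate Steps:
P = 37
w(j, T) = -3
P*w(-7, 2) = 37*(-3) = -111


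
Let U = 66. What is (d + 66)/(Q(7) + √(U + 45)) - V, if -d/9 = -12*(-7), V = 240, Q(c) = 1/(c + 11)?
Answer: -8618700/35963 - 223560*√111/35963 ≈ -305.15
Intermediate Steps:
Q(c) = 1/(11 + c)
d = -756 (d = -(-108)*(-7) = -9*84 = -756)
(d + 66)/(Q(7) + √(U + 45)) - V = (-756 + 66)/(1/(11 + 7) + √(66 + 45)) - 1*240 = -690/(1/18 + √111) - 240 = -240 - 690/(1/18 + √111)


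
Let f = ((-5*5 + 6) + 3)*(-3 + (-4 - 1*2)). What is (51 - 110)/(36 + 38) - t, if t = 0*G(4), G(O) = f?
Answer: -59/74 ≈ -0.79730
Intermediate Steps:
f = 144 (f = ((-25 + 6) + 3)*(-3 + (-4 - 2)) = (-19 + 3)*(-3 - 6) = -16*(-9) = 144)
G(O) = 144
t = 0 (t = 0*144 = 0)
(51 - 110)/(36 + 38) - t = (51 - 110)/(36 + 38) - 1*0 = -59/74 + 0 = -59/74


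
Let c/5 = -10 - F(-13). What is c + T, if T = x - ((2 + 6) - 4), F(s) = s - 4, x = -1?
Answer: 30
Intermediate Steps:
F(s) = -4 + s
c = 35 (c = 5*(-10 - (-4 - 13)) = 5*(-10 - 1*(-17)) = 5*(-10 + 17) = 5*7 = 35)
T = -5 (T = -1 - ((2 + 6) - 4) = -1 - (8 - 4) = -1 - 1*4 = -1 - 4 = -5)
c + T = 35 - 5 = 30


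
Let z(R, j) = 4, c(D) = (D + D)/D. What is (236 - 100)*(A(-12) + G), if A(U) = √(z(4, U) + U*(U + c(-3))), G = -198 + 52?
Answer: -19856 + 272*√31 ≈ -18342.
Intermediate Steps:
G = -146
c(D) = 2 (c(D) = (2*D)/D = 2)
A(U) = √(4 + U*(2 + U)) (A(U) = √(4 + U*(U + 2)) = √(4 + U*(2 + U)))
(236 - 100)*(A(-12) + G) = (236 - 100)*(√(4 + (-12)² + 2*(-12)) - 146) = 136*(√(4 + 144 - 24) - 146) = 136*(√124 - 146) = 136*(2*√31 - 146) = 136*(-146 + 2*√31) = -19856 + 272*√31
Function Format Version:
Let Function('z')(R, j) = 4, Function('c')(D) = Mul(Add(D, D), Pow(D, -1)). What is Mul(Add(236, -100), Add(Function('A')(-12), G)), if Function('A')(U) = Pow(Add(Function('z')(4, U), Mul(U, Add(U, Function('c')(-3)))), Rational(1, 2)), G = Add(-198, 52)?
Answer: Add(-19856, Mul(272, Pow(31, Rational(1, 2)))) ≈ -18342.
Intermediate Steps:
G = -146
Function('c')(D) = 2 (Function('c')(D) = Mul(Mul(2, D), Pow(D, -1)) = 2)
Function('A')(U) = Pow(Add(4, Mul(U, Add(2, U))), Rational(1, 2)) (Function('A')(U) = Pow(Add(4, Mul(U, Add(U, 2))), Rational(1, 2)) = Pow(Add(4, Mul(U, Add(2, U))), Rational(1, 2)))
Mul(Add(236, -100), Add(Function('A')(-12), G)) = Mul(Add(236, -100), Add(Pow(Add(4, Pow(-12, 2), Mul(2, -12)), Rational(1, 2)), -146)) = Mul(136, Add(Pow(Add(4, 144, -24), Rational(1, 2)), -146)) = Mul(136, Add(Pow(124, Rational(1, 2)), -146)) = Mul(136, Add(Mul(2, Pow(31, Rational(1, 2))), -146)) = Mul(136, Add(-146, Mul(2, Pow(31, Rational(1, 2))))) = Add(-19856, Mul(272, Pow(31, Rational(1, 2))))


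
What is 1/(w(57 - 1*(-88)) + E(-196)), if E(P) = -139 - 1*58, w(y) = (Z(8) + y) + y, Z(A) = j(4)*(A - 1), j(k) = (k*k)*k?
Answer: 1/541 ≈ 0.0018484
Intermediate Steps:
j(k) = k³ (j(k) = k²*k = k³)
Z(A) = -64 + 64*A (Z(A) = 4³*(A - 1) = 64*(-1 + A) = -64 + 64*A)
w(y) = 448 + 2*y (w(y) = ((-64 + 64*8) + y) + y = ((-64 + 512) + y) + y = (448 + y) + y = 448 + 2*y)
E(P) = -197 (E(P) = -139 - 58 = -197)
1/(w(57 - 1*(-88)) + E(-196)) = 1/((448 + 2*(57 - 1*(-88))) - 197) = 1/((448 + 2*(57 + 88)) - 197) = 1/((448 + 2*145) - 197) = 1/((448 + 290) - 197) = 1/(738 - 197) = 1/541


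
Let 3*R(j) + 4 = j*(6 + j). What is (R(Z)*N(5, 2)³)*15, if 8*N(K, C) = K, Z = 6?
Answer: 10625/128 ≈ 83.008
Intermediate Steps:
N(K, C) = K/8
R(j) = -4/3 + j*(6 + j)/3 (R(j) = -4/3 + (j*(6 + j))/3 = -4/3 + j*(6 + j)/3)
(R(Z)*N(5, 2)³)*15 = ((-4/3 + 2*6 + (⅓)*6²)*((⅛)*5)³)*15 = ((-4/3 + 12 + (⅓)*36)*(5/8)³)*15 = ((-4/3 + 12 + 12)*(125/512))*15 = ((68/3)*(125/512))*15 = (2125/384)*15 = 10625/128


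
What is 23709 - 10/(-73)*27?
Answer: 1731027/73 ≈ 23713.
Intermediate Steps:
23709 - 10/(-73)*27 = 23709 - 10*(-1/73)*27 = 23709 + (10/73)*27 = 23709 + 270/73 = 1731027/73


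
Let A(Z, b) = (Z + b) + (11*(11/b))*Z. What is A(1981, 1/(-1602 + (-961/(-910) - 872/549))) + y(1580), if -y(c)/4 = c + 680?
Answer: -21949308513035173122433/57139472252070 ≈ -3.8414e+8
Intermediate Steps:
A(Z, b) = Z + b + 121*Z/b (A(Z, b) = (Z + b) + (121/b)*Z = (Z + b) + 121*Z/b = Z + b + 121*Z/b)
y(c) = -2720 - 4*c (y(c) = -4*(c + 680) = -4*(680 + c) = -2720 - 4*c)
A(1981, 1/(-1602 + (-961/(-910) - 872/549))) + y(1580) = (1981 + 1/(-1602 + (-961/(-910) - 872/549)) + 121*1981/1/(-1602 + (-961/(-910) - 872/549))) + (-2720 - 4*1580) = (1981 + 1/(-1602 + (-961*(-1/910) - 872*1/549)) + 121*1981/1/(-1602 + (-961*(-1/910) - 872*1/549))) + (-2720 - 6320) = (1981 + 1/(-1602 + (961/910 - 872/549)) + 121*1981/1/(-1602 + (961/910 - 872/549))) - 9040 = (1981 + 1/(-1602 - 265931/499590) + 121*1981/1/(-1602 - 265931/499590)) - 9040 = (1981 + 1/(-800609111/499590) + 121*1981/1/(-800609111/499590)) - 9040 = (1981 - 499590/800609111 + 121*1981/(-499590/800609111)) - 9040 = (1981 - 499590/800609111 + 121*1981*(-800609111/499590)) - 9040 = (1981 - 499590/800609111 - 27415257787973/71370) - 9040 = -21948791972206014409633/57139472252070 - 9040 = -21949308513035173122433/57139472252070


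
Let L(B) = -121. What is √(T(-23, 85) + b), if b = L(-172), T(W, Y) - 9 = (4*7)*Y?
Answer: 18*√7 ≈ 47.624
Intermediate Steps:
T(W, Y) = 9 + 28*Y (T(W, Y) = 9 + (4*7)*Y = 9 + 28*Y)
b = -121
√(T(-23, 85) + b) = √((9 + 28*85) - 121) = √((9 + 2380) - 121) = √(2389 - 121) = √2268 = 18*√7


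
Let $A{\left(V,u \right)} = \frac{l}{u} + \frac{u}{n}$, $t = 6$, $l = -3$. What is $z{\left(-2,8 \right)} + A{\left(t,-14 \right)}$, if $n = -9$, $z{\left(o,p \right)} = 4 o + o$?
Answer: $- \frac{1037}{126} \approx -8.2302$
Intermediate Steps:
$z{\left(o,p \right)} = 5 o$
$A{\left(V,u \right)} = - \frac{3}{u} - \frac{u}{9}$ ($A{\left(V,u \right)} = - \frac{3}{u} + \frac{u}{-9} = - \frac{3}{u} + u \left(- \frac{1}{9}\right) = - \frac{3}{u} - \frac{u}{9}$)
$z{\left(-2,8 \right)} + A{\left(t,-14 \right)} = 5 \left(-2\right) - \left(- \frac{14}{9} + \frac{3}{-14}\right) = -10 + \left(\left(-3\right) \left(- \frac{1}{14}\right) + \frac{14}{9}\right) = -10 + \left(\frac{3}{14} + \frac{14}{9}\right) = -10 + \frac{223}{126} = - \frac{1037}{126}$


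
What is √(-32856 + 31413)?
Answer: I*√1443 ≈ 37.987*I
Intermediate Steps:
√(-32856 + 31413) = √(-1443) = I*√1443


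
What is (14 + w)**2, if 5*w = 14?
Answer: 7056/25 ≈ 282.24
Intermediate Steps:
w = 14/5 (w = (1/5)*14 = 14/5 ≈ 2.8000)
(14 + w)**2 = (14 + 14/5)**2 = (84/5)**2 = 7056/25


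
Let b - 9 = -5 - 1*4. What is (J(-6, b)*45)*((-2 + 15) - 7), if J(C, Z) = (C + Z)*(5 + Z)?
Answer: -8100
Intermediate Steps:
b = 0 (b = 9 + (-5 - 1*4) = 9 + (-5 - 4) = 9 - 9 = 0)
J(C, Z) = (5 + Z)*(C + Z)
(J(-6, b)*45)*((-2 + 15) - 7) = ((0² + 5*(-6) + 5*0 - 6*0)*45)*((-2 + 15) - 7) = ((0 - 30 + 0 + 0)*45)*(13 - 7) = -30*45*6 = -1350*6 = -8100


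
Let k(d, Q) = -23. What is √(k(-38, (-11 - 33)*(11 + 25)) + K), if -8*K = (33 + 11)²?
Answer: I*√265 ≈ 16.279*I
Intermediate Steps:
K = -242 (K = -(33 + 11)²/8 = -⅛*44² = -⅛*1936 = -242)
√(k(-38, (-11 - 33)*(11 + 25)) + K) = √(-23 - 242) = √(-265) = I*√265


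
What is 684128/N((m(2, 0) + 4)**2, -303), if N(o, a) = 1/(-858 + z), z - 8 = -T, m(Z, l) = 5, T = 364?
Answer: -830531392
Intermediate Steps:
z = -356 (z = 8 - 1*364 = 8 - 364 = -356)
N(o, a) = -1/1214 (N(o, a) = 1/(-858 - 356) = 1/(-1214) = -1/1214)
684128/N((m(2, 0) + 4)**2, -303) = 684128/(-1/1214) = 684128*(-1214) = -830531392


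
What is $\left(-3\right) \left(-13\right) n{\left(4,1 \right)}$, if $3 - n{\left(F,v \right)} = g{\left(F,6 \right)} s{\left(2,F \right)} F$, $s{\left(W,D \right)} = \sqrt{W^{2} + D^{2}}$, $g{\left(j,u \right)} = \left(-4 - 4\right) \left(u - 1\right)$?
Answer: $117 + 12480 \sqrt{5} \approx 28023.0$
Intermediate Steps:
$g{\left(j,u \right)} = 8 - 8 u$ ($g{\left(j,u \right)} = - 8 \left(-1 + u\right) = 8 - 8 u$)
$s{\left(W,D \right)} = \sqrt{D^{2} + W^{2}}$
$n{\left(F,v \right)} = 3 + 40 F \sqrt{4 + F^{2}}$ ($n{\left(F,v \right)} = 3 - \left(8 - 48\right) \sqrt{F^{2} + 2^{2}} F = 3 - \left(8 - 48\right) \sqrt{F^{2} + 4} F = 3 - - 40 \sqrt{4 + F^{2}} F = 3 - - 40 F \sqrt{4 + F^{2}} = 3 + 40 F \sqrt{4 + F^{2}}$)
$\left(-3\right) \left(-13\right) n{\left(4,1 \right)} = \left(-3\right) \left(-13\right) \left(3 + 40 \cdot 4 \sqrt{4 + 4^{2}}\right) = 39 \left(3 + 40 \cdot 4 \sqrt{4 + 16}\right) = 39 \left(3 + 40 \cdot 4 \sqrt{20}\right) = 39 \left(3 + 40 \cdot 4 \cdot 2 \sqrt{5}\right) = 39 \left(3 + 320 \sqrt{5}\right) = 117 + 12480 \sqrt{5}$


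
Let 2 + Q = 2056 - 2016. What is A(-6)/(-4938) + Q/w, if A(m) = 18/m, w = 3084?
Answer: 8204/634533 ≈ 0.012929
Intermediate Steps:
Q = 38 (Q = -2 + (2056 - 2016) = -2 + 40 = 38)
A(-6)/(-4938) + Q/w = (18/(-6))/(-4938) + 38/3084 = (18*(-⅙))*(-1/4938) + 38*(1/3084) = -3*(-1/4938) + 19/1542 = 1/1646 + 19/1542 = 8204/634533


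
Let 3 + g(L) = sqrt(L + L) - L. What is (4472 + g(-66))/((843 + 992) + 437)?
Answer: 4535/2272 + I*sqrt(33)/1136 ≈ 1.996 + 0.0050568*I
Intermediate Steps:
g(L) = -3 - L + sqrt(2)*sqrt(L) (g(L) = -3 + (sqrt(L + L) - L) = -3 + (sqrt(2*L) - L) = -3 + (sqrt(2)*sqrt(L) - L) = -3 + (-L + sqrt(2)*sqrt(L)) = -3 - L + sqrt(2)*sqrt(L))
(4472 + g(-66))/((843 + 992) + 437) = (4472 + (-3 - 1*(-66) + sqrt(2)*sqrt(-66)))/((843 + 992) + 437) = (4472 + (-3 + 66 + sqrt(2)*(I*sqrt(66))))/(1835 + 437) = (4472 + (-3 + 66 + 2*I*sqrt(33)))/2272 = (4472 + (63 + 2*I*sqrt(33)))*(1/2272) = (4535 + 2*I*sqrt(33))*(1/2272) = 4535/2272 + I*sqrt(33)/1136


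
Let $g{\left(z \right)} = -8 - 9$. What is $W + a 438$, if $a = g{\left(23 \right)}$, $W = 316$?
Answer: $-7130$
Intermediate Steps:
$g{\left(z \right)} = -17$ ($g{\left(z \right)} = -8 - 9 = -17$)
$a = -17$
$W + a 438 = 316 - 7446 = -7130$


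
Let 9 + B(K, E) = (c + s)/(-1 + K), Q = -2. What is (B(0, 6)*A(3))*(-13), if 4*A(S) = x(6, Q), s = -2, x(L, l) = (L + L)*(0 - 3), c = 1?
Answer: -936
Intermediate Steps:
x(L, l) = -6*L (x(L, l) = (2*L)*(-3) = -6*L)
A(S) = -9 (A(S) = (-6*6)/4 = (¼)*(-36) = -9)
B(K, E) = -9 - 1/(-1 + K) (B(K, E) = -9 + (1 - 2)/(-1 + K) = -9 - 1/(-1 + K))
(B(0, 6)*A(3))*(-13) = (((8 - 9*0)/(-1 + 0))*(-9))*(-13) = (((8 + 0)/(-1))*(-9))*(-13) = (-1*8*(-9))*(-13) = -8*(-9)*(-13) = 72*(-13) = -936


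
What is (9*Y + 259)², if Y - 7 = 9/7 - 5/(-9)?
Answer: 5616900/49 ≈ 1.1463e+5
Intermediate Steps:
Y = 557/63 (Y = 7 + (9/7 - 5/(-9)) = 7 + (9*(⅐) - 5*(-⅑)) = 7 + (9/7 + 5/9) = 7 + 116/63 = 557/63 ≈ 8.8413)
(9*Y + 259)² = (9*(557/63) + 259)² = (557/7 + 259)² = (2370/7)² = 5616900/49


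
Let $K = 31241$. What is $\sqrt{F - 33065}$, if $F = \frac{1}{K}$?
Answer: $\frac{4 i \sqrt{2016965165439}}{31241} \approx 181.84 i$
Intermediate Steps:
$F = \frac{1}{31241} \approx 3.2009 \cdot 10^{-5}$
$\sqrt{F - 33065} = \sqrt{\frac{1}{31241} - 33065} = \sqrt{- \frac{1032983664}{31241}} = \frac{4 i \sqrt{2016965165439}}{31241}$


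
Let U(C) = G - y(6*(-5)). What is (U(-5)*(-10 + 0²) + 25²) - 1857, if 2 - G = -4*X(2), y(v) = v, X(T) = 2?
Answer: -1632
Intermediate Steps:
G = 10 (G = 2 - (-4)*2 = 2 - 1*(-8) = 2 + 8 = 10)
U(C) = 40 (U(C) = 10 - 6*(-5) = 10 - 1*(-30) = 10 + 30 = 40)
(U(-5)*(-10 + 0²) + 25²) - 1857 = (40*(-10 + 0²) + 25²) - 1857 = (40*(-10 + 0) + 625) - 1857 = (40*(-10) + 625) - 1857 = (-400 + 625) - 1857 = 225 - 1857 = -1632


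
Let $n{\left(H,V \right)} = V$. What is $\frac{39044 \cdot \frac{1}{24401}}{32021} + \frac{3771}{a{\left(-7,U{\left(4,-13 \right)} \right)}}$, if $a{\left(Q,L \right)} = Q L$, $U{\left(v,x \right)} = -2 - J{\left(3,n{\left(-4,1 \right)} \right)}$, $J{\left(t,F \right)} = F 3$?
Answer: $\frac{2946451178131}{27347054735} \approx 107.74$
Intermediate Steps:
$J{\left(t,F \right)} = 3 F$
$U{\left(v,x \right)} = -5$ ($U{\left(v,x \right)} = -2 - 3 \cdot 1 = -2 - 3 = -5$)
$a{\left(Q,L \right)} = L Q$
$\frac{39044 \cdot \frac{1}{24401}}{32021} + \frac{3771}{a{\left(-7,U{\left(4,-13 \right)} \right)}} = \frac{39044 \cdot \frac{1}{24401}}{32021} + \frac{3771}{\left(-5\right) \left(-7\right)} = 39044 \cdot \frac{1}{24401} \cdot \frac{1}{32021} + \frac{3771}{35} = \frac{39044}{24401} \cdot \frac{1}{32021} + 3771 \cdot \frac{1}{35} = \frac{39044}{781344421} + \frac{3771}{35} = \frac{2946451178131}{27347054735}$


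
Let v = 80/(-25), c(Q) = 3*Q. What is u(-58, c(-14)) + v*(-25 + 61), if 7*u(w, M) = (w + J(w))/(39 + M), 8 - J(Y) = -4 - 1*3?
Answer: -11881/105 ≈ -113.15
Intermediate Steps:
J(Y) = 15 (J(Y) = 8 - (-4 - 1*3) = 8 - (-4 - 3) = 8 - 1*(-7) = 8 + 7 = 15)
u(w, M) = (15 + w)/(7*(39 + M)) (u(w, M) = ((w + 15)/(39 + M))/7 = ((15 + w)/(39 + M))/7 = (15 + w)/(7*(39 + M)))
v = -16/5 (v = 80*(-1/25) = -16/5 ≈ -3.2000)
u(-58, c(-14)) + v*(-25 + 61) = (15 - 58)/(7*(39 + 3*(-14))) - 16*(-25 + 61)/5 = (⅐)*(-43)/(39 - 42) - 16/5*36 = (⅐)*(-43)/(-3) - 576/5 = (⅐)*(-⅓)*(-43) - 576/5 = 43/21 - 576/5 = -11881/105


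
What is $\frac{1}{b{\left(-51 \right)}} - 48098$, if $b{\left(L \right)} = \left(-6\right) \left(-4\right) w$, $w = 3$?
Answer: $- \frac{3463055}{72} \approx -48098.0$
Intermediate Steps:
$b{\left(L \right)} = 72$ ($b{\left(L \right)} = \left(-6\right) \left(-4\right) 3 = 24 \cdot 3 = 72$)
$\frac{1}{b{\left(-51 \right)}} - 48098 = \frac{1}{72} - 48098 = - \frac{3463055}{72}$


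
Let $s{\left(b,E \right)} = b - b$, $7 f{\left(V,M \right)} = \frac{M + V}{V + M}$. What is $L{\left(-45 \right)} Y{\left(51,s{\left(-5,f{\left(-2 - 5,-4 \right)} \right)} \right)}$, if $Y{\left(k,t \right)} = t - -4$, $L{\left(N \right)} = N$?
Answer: $-180$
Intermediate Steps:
$f{\left(V,M \right)} = \frac{1}{7}$ ($f{\left(V,M \right)} = \frac{\left(M + V\right) \frac{1}{V + M}}{7} = \frac{\left(M + V\right) \frac{1}{M + V}}{7} = \frac{1}{7} \cdot 1 = \frac{1}{7}$)
$s{\left(b,E \right)} = 0$
$Y{\left(k,t \right)} = 4 + t$ ($Y{\left(k,t \right)} = t + 4 = 4 + t$)
$L{\left(-45 \right)} Y{\left(51,s{\left(-5,f{\left(-2 - 5,-4 \right)} \right)} \right)} = - 45 \left(4 + 0\right) = \left(-45\right) 4 = -180$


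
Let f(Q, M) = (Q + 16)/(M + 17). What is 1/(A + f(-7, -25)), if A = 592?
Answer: 8/4727 ≈ 0.0016924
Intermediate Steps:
f(Q, M) = (16 + Q)/(17 + M)
1/(A + f(-7, -25)) = 1/(592 + (16 - 7)/(17 - 25)) = 1/(592 + 9/(-8)) = 1/(592 - 1/8*9) = 1/(592 - 9/8) = 1/(4727/8) = 8/4727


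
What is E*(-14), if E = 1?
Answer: -14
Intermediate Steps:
E*(-14) = 1*(-14) = -14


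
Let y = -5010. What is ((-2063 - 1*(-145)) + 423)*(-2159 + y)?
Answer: 10717655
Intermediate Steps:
((-2063 - 1*(-145)) + 423)*(-2159 + y) = ((-2063 - 1*(-145)) + 423)*(-2159 - 5010) = ((-2063 + 145) + 423)*(-7169) = (-1918 + 423)*(-7169) = -1495*(-7169) = 10717655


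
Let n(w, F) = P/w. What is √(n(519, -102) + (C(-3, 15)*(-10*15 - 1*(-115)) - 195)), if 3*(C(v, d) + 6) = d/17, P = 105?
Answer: √42453335/2941 ≈ 2.2154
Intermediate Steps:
n(w, F) = 105/w
C(v, d) = -6 + d/51 (C(v, d) = -6 + (d/17)/3 = -6 + d/51)
√(n(519, -102) + (C(-3, 15)*(-10*15 - 1*(-115)) - 195)) = √(105/519 + ((-6 + (1/51)*15)*(-10*15 - 1*(-115)) - 195)) = √(105*(1/519) + ((-6 + 5/17)*(-150 + 115) - 195)) = √(35/173 + (-97/17*(-35) - 195)) = √(35/173 + (3395/17 - 195)) = √(35/173 + 80/17) = √(14435/2941) = √42453335/2941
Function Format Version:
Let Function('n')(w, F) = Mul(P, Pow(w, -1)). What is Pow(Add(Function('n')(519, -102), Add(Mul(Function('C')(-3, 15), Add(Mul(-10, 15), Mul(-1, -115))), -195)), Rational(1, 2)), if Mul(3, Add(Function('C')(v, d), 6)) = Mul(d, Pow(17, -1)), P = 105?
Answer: Mul(Rational(1, 2941), Pow(42453335, Rational(1, 2))) ≈ 2.2154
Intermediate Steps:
Function('n')(w, F) = Mul(105, Pow(w, -1))
Function('C')(v, d) = Add(-6, Mul(Rational(1, 51), d)) (Function('C')(v, d) = Add(-6, Mul(Rational(1, 3), Mul(d, Pow(17, -1)))) = Add(-6, Mul(Rational(1, 3), Mul(d, Rational(1, 17)))) = Add(-6, Mul(Rational(1, 3), Mul(Rational(1, 17), d))) = Add(-6, Mul(Rational(1, 51), d)))
Pow(Add(Function('n')(519, -102), Add(Mul(Function('C')(-3, 15), Add(Mul(-10, 15), Mul(-1, -115))), -195)), Rational(1, 2)) = Pow(Add(Mul(105, Pow(519, -1)), Add(Mul(Add(-6, Mul(Rational(1, 51), 15)), Add(Mul(-10, 15), Mul(-1, -115))), -195)), Rational(1, 2)) = Pow(Add(Mul(105, Rational(1, 519)), Add(Mul(Add(-6, Rational(5, 17)), Add(-150, 115)), -195)), Rational(1, 2)) = Pow(Add(Rational(35, 173), Add(Mul(Rational(-97, 17), -35), -195)), Rational(1, 2)) = Pow(Add(Rational(35, 173), Add(Rational(3395, 17), -195)), Rational(1, 2)) = Pow(Add(Rational(35, 173), Rational(80, 17)), Rational(1, 2)) = Pow(Rational(14435, 2941), Rational(1, 2)) = Mul(Rational(1, 2941), Pow(42453335, Rational(1, 2)))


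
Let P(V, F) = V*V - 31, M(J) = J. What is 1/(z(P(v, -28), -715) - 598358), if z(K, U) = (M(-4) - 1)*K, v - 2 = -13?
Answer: -1/598808 ≈ -1.6700e-6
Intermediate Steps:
v = -11 (v = 2 - 13 = -11)
P(V, F) = -31 + V² (P(V, F) = V² - 31 = -31 + V²)
z(K, U) = -5*K (z(K, U) = (-4 - 1)*K = -5*K)
1/(z(P(v, -28), -715) - 598358) = 1/(-5*(-31 + (-11)²) - 598358) = 1/(-5*(-31 + 121) - 598358) = 1/(-5*90 - 598358) = 1/(-450 - 598358) = 1/(-598808) = -1/598808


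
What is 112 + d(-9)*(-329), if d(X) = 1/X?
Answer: 1337/9 ≈ 148.56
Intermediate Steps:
112 + d(-9)*(-329) = 112 - 329/(-9) = 112 - ⅑*(-329) = 112 + 329/9 = 1337/9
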